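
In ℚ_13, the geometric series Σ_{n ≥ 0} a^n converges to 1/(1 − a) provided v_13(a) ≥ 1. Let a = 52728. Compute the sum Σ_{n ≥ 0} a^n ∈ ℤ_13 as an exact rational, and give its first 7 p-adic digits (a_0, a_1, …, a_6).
Σ a^n = 1/(1 − a) = -1/52727;  first 7 digits = (1, 0, 0, 11, 1, 0, 4)

v_13(a) = 3 ≥ 1, so the series converges in ℤ_13 to 1/(1 − a) = 1/(1 − 52728) = -1/52727. Expand this rational in ℤ_13: compute digits iteratively via d_i = x_i mod 13, x_{i+1} = (x_i − d_i)/13. The first 7 digits are (1, 0, 0, 11, 1, 0, 4).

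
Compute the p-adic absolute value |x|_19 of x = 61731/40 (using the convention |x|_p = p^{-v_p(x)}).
|61731/40|_19 = 1/6859

Step 1 — compute v_19(x) by factoring powers of 19 out of the numerator and denominator: v_19(61731/40) = 3. Step 2 — apply |x|_p = p^{-v_p(x)} = 19^{-3} = 1/6859.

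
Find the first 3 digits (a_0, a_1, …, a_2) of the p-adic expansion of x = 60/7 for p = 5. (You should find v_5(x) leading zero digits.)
(a_0, …, a_2) = (0, 1, 3)

v_5(60/7) = 1, so a_0 = ... = a_0 = 0. Factor out: x = 5^1 · u with u = 12/7 a unit in ℤ_5. Expand u iteratively via a_{v+i} = u_i mod 5, u_{i+1} = (u_i − a_{v+i})/5:
  u_0 = 12/7;  a_1 = 1;  u_1 = (u_0 − 1)/5 = 1/7
  u_1 = 1/7;  a_2 = 3;  u_2 = (u_1 − 3)/5 = -4/7
Digits: (0, 1, 3).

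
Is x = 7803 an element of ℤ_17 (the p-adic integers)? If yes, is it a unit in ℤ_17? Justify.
x ∈ ℤ_17 but not a unit; v_17(x) = 2 > 0

ℤ_17 = {x ∈ ℚ_17 : v_17(x) ≥ 0} and ℤ_17^× = {x ∈ ℤ_17 : v_17(x) = 0}. Here v_17(7803) = v_17(num) − v_17(den) = 2; compare against these criteria.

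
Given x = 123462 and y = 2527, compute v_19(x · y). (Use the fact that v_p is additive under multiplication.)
v_19(311988474) = 5

v_p(x) = 3 (factor: 123462 = 19^3 · 18); v_p(y) = 2 (factor: 2527 = 19^2 · 7). Additivity: v_p(xy) = v_p(x) + v_p(y) = 3 + 2 = 5. (Direct check: xy = 311988474 = 19^5 · (126).)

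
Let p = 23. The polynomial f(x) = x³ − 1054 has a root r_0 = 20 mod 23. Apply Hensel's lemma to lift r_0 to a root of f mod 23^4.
r_3 = 173118 (mod 279841)

Hensel: r_{i+1} = r_i − f(r_i)/f′(r_i) mod 23^{i+2}, where f′(x) = 3x². Iterate:
  r_0 = 20 (mod 23)
  r_1 = 135 (mod 529)
  r_2 = 2780 (mod 12167)
  r_3 = 173118 (mod 279841)
Final: r = 173118 with f(r) ≡ 0 mod 23^4.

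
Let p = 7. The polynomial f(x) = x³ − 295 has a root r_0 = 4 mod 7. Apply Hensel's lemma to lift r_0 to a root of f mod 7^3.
r_2 = 67 (mod 343)

Hensel: r_{i+1} = r_i − f(r_i)/f′(r_i) mod 7^{i+2}, where f′(x) = 3x². Iterate:
  r_0 = 4 (mod 7)
  r_1 = 18 (mod 49)
  r_2 = 67 (mod 343)
Final: r = 67 with f(r) ≡ 0 mod 7^3.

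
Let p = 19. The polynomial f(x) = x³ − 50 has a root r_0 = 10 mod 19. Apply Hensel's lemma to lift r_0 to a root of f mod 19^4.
r_3 = 83819 (mod 130321)

Hensel: r_{i+1} = r_i − f(r_i)/f′(r_i) mod 19^{i+2}, where f′(x) = 3x². Iterate:
  r_0 = 10 (mod 19)
  r_1 = 67 (mod 361)
  r_2 = 1511 (mod 6859)
  r_3 = 83819 (mod 130321)
Final: r = 83819 with f(r) ≡ 0 mod 19^4.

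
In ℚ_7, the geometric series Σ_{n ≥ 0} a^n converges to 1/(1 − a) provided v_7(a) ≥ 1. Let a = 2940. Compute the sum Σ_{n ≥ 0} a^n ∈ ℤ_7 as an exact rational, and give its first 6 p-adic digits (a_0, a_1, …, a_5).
Σ a^n = 1/(1 − a) = -1/2939;  first 6 digits = (1, 0, 4, 1, 3, 3)

v_7(a) = 2 ≥ 1, so the series converges in ℤ_7 to 1/(1 − a) = 1/(1 − 2940) = -1/2939. Expand this rational in ℤ_7: compute digits iteratively via d_i = x_i mod 7, x_{i+1} = (x_i − d_i)/7. The first 6 digits are (1, 0, 4, 1, 3, 3).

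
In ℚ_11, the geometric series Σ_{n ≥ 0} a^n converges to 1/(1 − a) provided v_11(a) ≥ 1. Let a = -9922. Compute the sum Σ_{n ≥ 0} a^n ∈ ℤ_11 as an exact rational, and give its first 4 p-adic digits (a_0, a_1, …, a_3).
Σ a^n = 1/(1 − a) = 1/9923;  first 4 digits = (1, 0, 6, 3)

v_11(a) = 2 ≥ 1, so the series converges in ℤ_11 to 1/(1 − a) = 1/(1 − (-9922)) = 1/9923. Expand this rational in ℤ_11: compute digits iteratively via d_i = x_i mod 11, x_{i+1} = (x_i − d_i)/11. The first 4 digits are (1, 0, 6, 3).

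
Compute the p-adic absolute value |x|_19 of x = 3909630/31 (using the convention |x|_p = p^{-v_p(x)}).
|3909630/31|_19 = 1/130321

Step 1 — compute v_19(x) by factoring powers of 19 out of the numerator and denominator: v_19(3909630/31) = 4. Step 2 — apply |x|_p = p^{-v_p(x)} = 19^{-4} = 1/130321.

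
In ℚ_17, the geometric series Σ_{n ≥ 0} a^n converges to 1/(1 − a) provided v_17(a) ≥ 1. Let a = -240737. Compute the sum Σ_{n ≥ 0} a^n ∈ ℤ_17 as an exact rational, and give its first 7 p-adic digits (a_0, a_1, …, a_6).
Σ a^n = 1/(1 − a) = 1/240738;  first 7 digits = (1, 0, 0, 2, 14, 16, 3)

v_17(a) = 3 ≥ 1, so the series converges in ℤ_17 to 1/(1 − a) = 1/(1 − (-240737)) = 1/240738. Expand this rational in ℤ_17: compute digits iteratively via d_i = x_i mod 17, x_{i+1} = (x_i − d_i)/17. The first 7 digits are (1, 0, 0, 2, 14, 16, 3).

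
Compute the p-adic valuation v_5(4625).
v_5(4625) = 3

v_5(n) is the largest exponent k such that 5^k divides n. Factor out: 4625 = 5^3 · 37. (Sign doesn't affect v_p.) So v_5(4625) = 3.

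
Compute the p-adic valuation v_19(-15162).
v_19(-15162) = 2

v_19(n) is the largest exponent k such that 19^k divides n. Factor out: -15162 = -19^2 · 42. (Sign doesn't affect v_p.) So v_19(-15162) = 2.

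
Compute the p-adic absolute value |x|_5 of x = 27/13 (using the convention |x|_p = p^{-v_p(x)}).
|27/13|_5 = 1

Step 1 — compute v_5(x) by factoring powers of 5 out of the numerator and denominator: v_5(27/13) = 0. Step 2 — apply |x|_p = p^{-v_p(x)} = 5^{0} = 1.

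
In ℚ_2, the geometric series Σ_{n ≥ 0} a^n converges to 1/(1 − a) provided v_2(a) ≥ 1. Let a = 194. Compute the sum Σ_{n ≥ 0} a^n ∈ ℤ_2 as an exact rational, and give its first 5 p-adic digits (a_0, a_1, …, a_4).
Σ a^n = 1/(1 − a) = -1/193;  first 5 digits = (1, 1, 1, 1, 1)

v_2(a) = 1 ≥ 1, so the series converges in ℤ_2 to 1/(1 − a) = 1/(1 − 194) = -1/193. Expand this rational in ℤ_2: compute digits iteratively via d_i = x_i mod 2, x_{i+1} = (x_i − d_i)/2. The first 5 digits are (1, 1, 1, 1, 1).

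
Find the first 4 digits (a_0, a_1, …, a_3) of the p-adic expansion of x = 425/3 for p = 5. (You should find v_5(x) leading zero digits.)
(a_0, …, a_3) = (0, 0, 4, 2)

v_5(425/3) = 2, so a_0 = ... = a_1 = 0. Factor out: x = 5^2 · u with u = 17/3 a unit in ℤ_5. Expand u iteratively via a_{v+i} = u_i mod 5, u_{i+1} = (u_i − a_{v+i})/5:
  u_0 = 17/3;  a_2 = 4;  u_1 = (u_0 − 4)/5 = 1/3
  u_1 = 1/3;  a_3 = 2;  u_2 = (u_1 − 2)/5 = -1/3
Digits: (0, 0, 4, 2).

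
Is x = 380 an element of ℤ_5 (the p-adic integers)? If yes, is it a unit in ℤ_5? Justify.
x ∈ ℤ_5 but not a unit; v_5(x) = 1 > 0

ℤ_5 = {x ∈ ℚ_5 : v_5(x) ≥ 0} and ℤ_5^× = {x ∈ ℤ_5 : v_5(x) = 0}. Here v_5(380) = v_5(num) − v_5(den) = 1; compare against these criteria.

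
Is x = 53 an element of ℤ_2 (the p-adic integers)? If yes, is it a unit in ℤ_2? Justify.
x ∈ ℤ_2^× (unit); v_2(x) = 0

ℤ_2 = {x ∈ ℚ_2 : v_2(x) ≥ 0} and ℤ_2^× = {x ∈ ℤ_2 : v_2(x) = 0}. Here v_2(53) = v_2(num) − v_2(den) = 0; compare against these criteria.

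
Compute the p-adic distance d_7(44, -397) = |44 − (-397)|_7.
d_7(44, -397) = 1/49

Step 1 — x − y = 44 − (-397) = 441. Step 2 — v_7(441) = 2 (factor: 441 = (7^2 · 9); the sign does not affect v_p). Step 3 — |x − y|_7 = 7^{-2} = 1/49.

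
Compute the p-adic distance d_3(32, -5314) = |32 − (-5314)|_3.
d_3(32, -5314) = 1/243

Step 1 — x − y = 32 − (-5314) = 5346. Step 2 — v_3(5346) = 5 (factor: 5346 = (3^5 · 22); the sign does not affect v_p). Step 3 — |x − y|_3 = 3^{-5} = 1/243.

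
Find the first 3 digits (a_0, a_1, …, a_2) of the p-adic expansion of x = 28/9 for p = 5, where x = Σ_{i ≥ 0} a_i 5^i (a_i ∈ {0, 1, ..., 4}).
(a_0, …, a_2) = (2, 3, 0)

v_5(28/9) = 0 (numerator and denominator both coprime to 5), so x ∈ ℤ_5^×. Compute digits iteratively via a_i = x_i mod 5, x_{i+1} = (x_i − a_i)/5, with x_0 = x:
  x_0 = 28/9;  a_0 = 2;  x_1 = (x_0 − 2)/5 = 2/9
  x_1 = 2/9;  a_1 = 3;  x_2 = (x_1 − 3)/5 = -5/9
  x_2 = -5/9;  a_2 = 0;  x_3 = (x_2 − 0)/5 = -1/9
Digits: (2, 3, 0).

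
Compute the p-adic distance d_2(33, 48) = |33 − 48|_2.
d_2(33, 48) = 1

Step 1 — x − y = 33 − 48 = -15. Step 2 — v_2(-15) = 0 (factor: -15 = −(2^0 · 15); the sign does not affect v_p). Step 3 — |x − y|_2 = 2^{0} = 1.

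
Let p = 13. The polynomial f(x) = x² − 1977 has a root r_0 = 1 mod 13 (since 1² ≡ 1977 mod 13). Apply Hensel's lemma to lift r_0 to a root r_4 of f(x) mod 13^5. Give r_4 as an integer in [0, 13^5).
r_4 = 246715 (mod 371293)

Hensel's recurrence: r_{i+1} = r_i − f(r_i)·(f′(r_i))^{-1} mod 13^{i+2}, with f′(x) = 2x. Iterate:
  r_0 = 1 (mod 13)
  r_1 = 144 (mod 169)
  r_2 = 651 (mod 2197)
  r_3 = 18227 (mod 28561)
  r_4 = 246715 (mod 371293)
Final: r_4 = 246715, and one checks f(r_4) ≡ 0 mod 13^5.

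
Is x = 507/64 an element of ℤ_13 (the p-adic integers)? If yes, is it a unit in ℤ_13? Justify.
x ∈ ℤ_13 but not a unit; v_13(x) = 2 > 0

ℤ_13 = {x ∈ ℚ_13 : v_13(x) ≥ 0} and ℤ_13^× = {x ∈ ℤ_13 : v_13(x) = 0}. Here v_13(507/64) = v_13(num) − v_13(den) = 2; compare against these criteria.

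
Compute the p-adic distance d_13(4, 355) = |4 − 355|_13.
d_13(4, 355) = 1/13

Step 1 — x − y = 4 − 355 = -351. Step 2 — v_13(-351) = 1 (factor: -351 = −(13^1 · 27); the sign does not affect v_p). Step 3 — |x − y|_13 = 13^{-1} = 1/13.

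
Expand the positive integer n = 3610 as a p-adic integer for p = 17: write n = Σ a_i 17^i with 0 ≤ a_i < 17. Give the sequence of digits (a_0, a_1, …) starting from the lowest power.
(a_0, a_1, …) = (6, 8, 12)

Repeated division by 17 gives the digits low-to-high: 3610 = 6 + 8·17^1 + 12·17^2. Digit sequence: (6, 8, 12).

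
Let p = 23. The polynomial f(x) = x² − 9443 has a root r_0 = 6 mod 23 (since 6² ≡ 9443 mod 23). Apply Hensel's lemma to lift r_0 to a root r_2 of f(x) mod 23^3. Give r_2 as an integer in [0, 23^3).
r_2 = 3479 (mod 12167)

Hensel's recurrence: r_{i+1} = r_i − f(r_i)·(f′(r_i))^{-1} mod 23^{i+2}, with f′(x) = 2x. Iterate:
  r_0 = 6 (mod 23)
  r_1 = 305 (mod 529)
  r_2 = 3479 (mod 12167)
Final: r_2 = 3479, and one checks f(r_2) ≡ 0 mod 23^3.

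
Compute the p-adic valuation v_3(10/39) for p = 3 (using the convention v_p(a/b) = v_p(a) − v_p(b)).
v_3(10/39) = -1

Factor powers of 3 from the numerator and denominator of the reduced fraction: 10 = 3^0 · 10 and 39 = 3^1 · 13. Apply v_p(a/b) = v_p(a) − v_p(b): v_3(10/39) = 0 − 1 = -1.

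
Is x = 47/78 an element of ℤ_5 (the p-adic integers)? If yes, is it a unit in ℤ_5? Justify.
x ∈ ℤ_5^× (unit); v_5(x) = 0

ℤ_5 = {x ∈ ℚ_5 : v_5(x) ≥ 0} and ℤ_5^× = {x ∈ ℤ_5 : v_5(x) = 0}. Here v_5(47/78) = v_5(num) − v_5(den) = 0; compare against these criteria.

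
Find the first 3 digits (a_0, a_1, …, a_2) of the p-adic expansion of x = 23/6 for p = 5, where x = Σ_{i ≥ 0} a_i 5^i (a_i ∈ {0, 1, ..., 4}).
(a_0, …, a_2) = (3, 1, 4)

v_5(23/6) = 0 (numerator and denominator both coprime to 5), so x ∈ ℤ_5^×. Compute digits iteratively via a_i = x_i mod 5, x_{i+1} = (x_i − a_i)/5, with x_0 = x:
  x_0 = 23/6;  a_0 = 3;  x_1 = (x_0 − 3)/5 = 1/6
  x_1 = 1/6;  a_1 = 1;  x_2 = (x_1 − 1)/5 = -1/6
  x_2 = -1/6;  a_2 = 4;  x_3 = (x_2 − 4)/5 = -5/6
Digits: (3, 1, 4).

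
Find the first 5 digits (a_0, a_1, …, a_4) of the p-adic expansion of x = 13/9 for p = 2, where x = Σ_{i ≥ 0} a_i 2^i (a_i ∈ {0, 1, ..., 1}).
(a_0, …, a_4) = (1, 0, 1, 0, 0)

v_2(13/9) = 0 (numerator and denominator both coprime to 2), so x ∈ ℤ_2^×. Compute digits iteratively via a_i = x_i mod 2, x_{i+1} = (x_i − a_i)/2, with x_0 = x:
  x_0 = 13/9;  a_0 = 1;  x_1 = (x_0 − 1)/2 = 2/9
  x_1 = 2/9;  a_1 = 0;  x_2 = (x_1 − 0)/2 = 1/9
  x_2 = 1/9;  a_2 = 1;  x_3 = (x_2 − 1)/2 = -4/9
  x_3 = -4/9;  a_3 = 0;  x_4 = (x_3 − 0)/2 = -2/9
  x_4 = -2/9;  a_4 = 0;  x_5 = (x_4 − 0)/2 = -1/9
Digits: (1, 0, 1, 0, 0).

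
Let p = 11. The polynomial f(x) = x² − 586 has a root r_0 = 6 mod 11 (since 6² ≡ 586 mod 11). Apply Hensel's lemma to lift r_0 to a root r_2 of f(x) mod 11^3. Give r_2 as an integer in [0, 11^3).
r_2 = 798 (mod 1331)

Hensel's recurrence: r_{i+1} = r_i − f(r_i)·(f′(r_i))^{-1} mod 11^{i+2}, with f′(x) = 2x. Iterate:
  r_0 = 6 (mod 11)
  r_1 = 72 (mod 121)
  r_2 = 798 (mod 1331)
Final: r_2 = 798, and one checks f(r_2) ≡ 0 mod 11^3.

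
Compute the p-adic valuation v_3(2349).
v_3(2349) = 4

v_3(n) is the largest exponent k such that 3^k divides n. Factor out: 2349 = 3^4 · 29. (Sign doesn't affect v_p.) So v_3(2349) = 4.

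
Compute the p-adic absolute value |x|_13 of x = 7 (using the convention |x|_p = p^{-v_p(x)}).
|7|_13 = 1

Step 1 — compute v_13(x) by factoring powers of 13 out of the numerator and denominator: v_13(7) = 0. Step 2 — apply |x|_p = p^{-v_p(x)} = 13^{0} = 1.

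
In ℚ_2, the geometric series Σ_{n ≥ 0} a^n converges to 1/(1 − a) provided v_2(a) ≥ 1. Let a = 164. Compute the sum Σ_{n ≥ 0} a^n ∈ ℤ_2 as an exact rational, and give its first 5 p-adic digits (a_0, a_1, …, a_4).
Σ a^n = 1/(1 − a) = -1/163;  first 5 digits = (1, 0, 1, 0, 1)

v_2(a) = 2 ≥ 1, so the series converges in ℤ_2 to 1/(1 − a) = 1/(1 − 164) = -1/163. Expand this rational in ℤ_2: compute digits iteratively via d_i = x_i mod 2, x_{i+1} = (x_i − d_i)/2. The first 5 digits are (1, 0, 1, 0, 1).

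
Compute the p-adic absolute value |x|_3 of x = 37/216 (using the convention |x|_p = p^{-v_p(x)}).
|37/216|_3 = 27

Step 1 — compute v_3(x) by factoring powers of 3 out of the numerator and denominator: v_3(37/216) = -3. Step 2 — apply |x|_p = p^{-v_p(x)} = 3^{3} = 27.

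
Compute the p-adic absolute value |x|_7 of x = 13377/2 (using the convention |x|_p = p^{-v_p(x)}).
|13377/2|_7 = 1/343

Step 1 — compute v_7(x) by factoring powers of 7 out of the numerator and denominator: v_7(13377/2) = 3. Step 2 — apply |x|_p = p^{-v_p(x)} = 7^{-3} = 1/343.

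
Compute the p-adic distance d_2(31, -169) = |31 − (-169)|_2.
d_2(31, -169) = 1/8

Step 1 — x − y = 31 − (-169) = 200. Step 2 — v_2(200) = 3 (factor: 200 = (2^3 · 25); the sign does not affect v_p). Step 3 — |x − y|_2 = 2^{-3} = 1/8.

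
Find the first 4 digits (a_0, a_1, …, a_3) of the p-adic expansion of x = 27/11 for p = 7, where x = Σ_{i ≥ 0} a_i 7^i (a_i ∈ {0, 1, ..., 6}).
(a_0, …, a_3) = (5, 6, 1, 1)

v_7(27/11) = 0 (numerator and denominator both coprime to 7), so x ∈ ℤ_7^×. Compute digits iteratively via a_i = x_i mod 7, x_{i+1} = (x_i − a_i)/7, with x_0 = x:
  x_0 = 27/11;  a_0 = 5;  x_1 = (x_0 − 5)/7 = -4/11
  x_1 = -4/11;  a_1 = 6;  x_2 = (x_1 − 6)/7 = -10/11
  x_2 = -10/11;  a_2 = 1;  x_3 = (x_2 − 1)/7 = -3/11
  x_3 = -3/11;  a_3 = 1;  x_4 = (x_3 − 1)/7 = -2/11
Digits: (5, 6, 1, 1).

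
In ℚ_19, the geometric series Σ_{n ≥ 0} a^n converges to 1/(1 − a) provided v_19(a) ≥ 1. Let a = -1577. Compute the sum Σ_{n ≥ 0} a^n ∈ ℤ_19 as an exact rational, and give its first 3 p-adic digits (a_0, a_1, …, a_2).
Σ a^n = 1/(1 − a) = 1/1578;  first 3 digits = (1, 12, 6)

v_19(a) = 1 ≥ 1, so the series converges in ℤ_19 to 1/(1 − a) = 1/(1 − (-1577)) = 1/1578. Expand this rational in ℤ_19: compute digits iteratively via d_i = x_i mod 19, x_{i+1} = (x_i − d_i)/19. The first 3 digits are (1, 12, 6).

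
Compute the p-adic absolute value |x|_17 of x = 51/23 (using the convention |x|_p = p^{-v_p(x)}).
|51/23|_17 = 1/17

Step 1 — compute v_17(x) by factoring powers of 17 out of the numerator and denominator: v_17(51/23) = 1. Step 2 — apply |x|_p = p^{-v_p(x)} = 17^{-1} = 1/17.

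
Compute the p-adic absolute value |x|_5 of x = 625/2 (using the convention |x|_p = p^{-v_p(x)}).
|625/2|_5 = 1/625

Step 1 — compute v_5(x) by factoring powers of 5 out of the numerator and denominator: v_5(625/2) = 4. Step 2 — apply |x|_p = p^{-v_p(x)} = 5^{-4} = 1/625.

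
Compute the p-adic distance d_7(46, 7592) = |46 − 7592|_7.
d_7(46, 7592) = 1/343

Step 1 — x − y = 46 − 7592 = -7546. Step 2 — v_7(-7546) = 3 (factor: -7546 = −(7^3 · 22); the sign does not affect v_p). Step 3 — |x − y|_7 = 7^{-3} = 1/343.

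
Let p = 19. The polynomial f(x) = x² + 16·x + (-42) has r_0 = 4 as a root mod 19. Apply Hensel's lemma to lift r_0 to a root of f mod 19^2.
r_1 = 213 (mod 361)

Hensel: r_{i+1} = r_i − f(r_i)·(f′(r_i))^{-1} mod 19^{i+2}, f′(x) = 2x + 16. Iterate:
  r_0 = 4 (mod 19)
  r_1 = 213 (mod 361)
Final: r = 213 satisfies f(r) ≡ 0 mod 19^2.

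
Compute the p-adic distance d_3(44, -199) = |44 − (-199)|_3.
d_3(44, -199) = 1/243

Step 1 — x − y = 44 − (-199) = 243. Step 2 — v_3(243) = 5 (factor: 243 = (3^5 · 1); the sign does not affect v_p). Step 3 — |x − y|_3 = 3^{-5} = 1/243.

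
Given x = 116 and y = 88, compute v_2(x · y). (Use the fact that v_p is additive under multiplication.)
v_2(10208) = 5

v_p(x) = 2 (factor: 116 = 2^2 · 29); v_p(y) = 3 (factor: 88 = 2^3 · 11). Additivity: v_p(xy) = v_p(x) + v_p(y) = 2 + 3 = 5. (Direct check: xy = 10208 = 2^5 · (319).)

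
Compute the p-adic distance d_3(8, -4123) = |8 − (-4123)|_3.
d_3(8, -4123) = 1/243

Step 1 — x − y = 8 − (-4123) = 4131. Step 2 — v_3(4131) = 5 (factor: 4131 = (3^5 · 17); the sign does not affect v_p). Step 3 — |x − y|_3 = 3^{-5} = 1/243.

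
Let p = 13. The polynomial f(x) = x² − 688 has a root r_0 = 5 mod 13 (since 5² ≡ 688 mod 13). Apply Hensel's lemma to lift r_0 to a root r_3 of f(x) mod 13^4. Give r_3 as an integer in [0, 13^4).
r_3 = 13642 (mod 28561)

Hensel's recurrence: r_{i+1} = r_i − f(r_i)·(f′(r_i))^{-1} mod 13^{i+2}, with f′(x) = 2x. Iterate:
  r_0 = 5 (mod 13)
  r_1 = 122 (mod 169)
  r_2 = 460 (mod 2197)
  r_3 = 13642 (mod 28561)
Final: r_3 = 13642, and one checks f(r_3) ≡ 0 mod 13^4.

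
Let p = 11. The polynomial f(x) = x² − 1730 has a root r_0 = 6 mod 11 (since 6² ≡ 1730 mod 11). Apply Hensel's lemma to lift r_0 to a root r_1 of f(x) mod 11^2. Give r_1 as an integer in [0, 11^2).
r_1 = 6 (mod 121)

Hensel's recurrence: r_{i+1} = r_i − f(r_i)·(f′(r_i))^{-1} mod 11^{i+2}, with f′(x) = 2x. Iterate:
  r_0 = 6 (mod 11)
  r_1 = 6 (mod 121)
Final: r_1 = 6, and one checks f(r_1) ≡ 0 mod 11^2.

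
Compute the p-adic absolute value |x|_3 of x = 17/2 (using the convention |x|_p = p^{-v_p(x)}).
|17/2|_3 = 1

Step 1 — compute v_3(x) by factoring powers of 3 out of the numerator and denominator: v_3(17/2) = 0. Step 2 — apply |x|_p = p^{-v_p(x)} = 3^{0} = 1.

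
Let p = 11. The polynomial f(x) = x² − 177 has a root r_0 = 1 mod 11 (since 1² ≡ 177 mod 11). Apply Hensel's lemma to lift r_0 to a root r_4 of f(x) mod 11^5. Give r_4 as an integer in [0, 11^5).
r_4 = 58774 (mod 161051)

Hensel's recurrence: r_{i+1} = r_i − f(r_i)·(f′(r_i))^{-1} mod 11^{i+2}, with f′(x) = 2x. Iterate:
  r_0 = 1 (mod 11)
  r_1 = 89 (mod 121)
  r_2 = 210 (mod 1331)
  r_3 = 210 (mod 14641)
  r_4 = 58774 (mod 161051)
Final: r_4 = 58774, and one checks f(r_4) ≡ 0 mod 11^5.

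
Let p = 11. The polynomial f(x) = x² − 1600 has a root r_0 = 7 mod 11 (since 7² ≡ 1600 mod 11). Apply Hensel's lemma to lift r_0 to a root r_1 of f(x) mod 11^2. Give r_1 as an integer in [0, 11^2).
r_1 = 40 (mod 121)

Hensel's recurrence: r_{i+1} = r_i − f(r_i)·(f′(r_i))^{-1} mod 11^{i+2}, with f′(x) = 2x. Iterate:
  r_0 = 7 (mod 11)
  r_1 = 40 (mod 121)
Final: r_1 = 40, and one checks f(r_1) ≡ 0 mod 11^2.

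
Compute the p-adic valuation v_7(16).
v_7(16) = 0

v_7(n) is the largest exponent k such that 7^k divides n. Factor out: 16 = 7^0 · 16. (Sign doesn't affect v_p.) So v_7(16) = 0.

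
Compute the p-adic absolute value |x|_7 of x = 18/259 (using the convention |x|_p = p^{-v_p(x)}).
|18/259|_7 = 7

Step 1 — compute v_7(x) by factoring powers of 7 out of the numerator and denominator: v_7(18/259) = -1. Step 2 — apply |x|_p = p^{-v_p(x)} = 7^{1} = 7.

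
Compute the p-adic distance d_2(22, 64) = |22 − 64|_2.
d_2(22, 64) = 1/2

Step 1 — x − y = 22 − 64 = -42. Step 2 — v_2(-42) = 1 (factor: -42 = −(2^1 · 21); the sign does not affect v_p). Step 3 — |x − y|_2 = 2^{-1} = 1/2.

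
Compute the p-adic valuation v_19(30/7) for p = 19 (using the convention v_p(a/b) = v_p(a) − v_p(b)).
v_19(30/7) = 0

Factor powers of 19 from the numerator and denominator of the reduced fraction: 30 = 19^0 · 30 and 7 = 19^0 · 7. Apply v_p(a/b) = v_p(a) − v_p(b): v_19(30/7) = 0 − 0 = 0.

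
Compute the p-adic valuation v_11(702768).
v_11(702768) = 4

v_11(n) is the largest exponent k such that 11^k divides n. Factor out: 702768 = 11^4 · 48. (Sign doesn't affect v_p.) So v_11(702768) = 4.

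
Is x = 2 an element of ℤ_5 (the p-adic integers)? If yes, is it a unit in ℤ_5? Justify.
x ∈ ℤ_5^× (unit); v_5(x) = 0

ℤ_5 = {x ∈ ℚ_5 : v_5(x) ≥ 0} and ℤ_5^× = {x ∈ ℤ_5 : v_5(x) = 0}. Here v_5(2) = v_5(num) − v_5(den) = 0; compare against these criteria.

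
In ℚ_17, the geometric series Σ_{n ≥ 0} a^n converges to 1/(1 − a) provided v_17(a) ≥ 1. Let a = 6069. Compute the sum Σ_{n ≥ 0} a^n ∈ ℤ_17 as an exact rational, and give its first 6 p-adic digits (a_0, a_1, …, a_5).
Σ a^n = 1/(1 − a) = -1/6068;  first 6 digits = (1, 0, 4, 1, 16, 8)

v_17(a) = 2 ≥ 1, so the series converges in ℤ_17 to 1/(1 − a) = 1/(1 − 6069) = -1/6068. Expand this rational in ℤ_17: compute digits iteratively via d_i = x_i mod 17, x_{i+1} = (x_i − d_i)/17. The first 6 digits are (1, 0, 4, 1, 16, 8).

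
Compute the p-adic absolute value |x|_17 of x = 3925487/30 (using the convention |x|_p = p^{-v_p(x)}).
|3925487/30|_17 = 1/83521

Step 1 — compute v_17(x) by factoring powers of 17 out of the numerator and denominator: v_17(3925487/30) = 4. Step 2 — apply |x|_p = p^{-v_p(x)} = 17^{-4} = 1/83521.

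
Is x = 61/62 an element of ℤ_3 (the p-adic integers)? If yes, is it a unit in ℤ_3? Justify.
x ∈ ℤ_3^× (unit); v_3(x) = 0

ℤ_3 = {x ∈ ℚ_3 : v_3(x) ≥ 0} and ℤ_3^× = {x ∈ ℤ_3 : v_3(x) = 0}. Here v_3(61/62) = v_3(num) − v_3(den) = 0; compare against these criteria.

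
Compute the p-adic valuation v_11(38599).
v_11(38599) = 3

v_11(n) is the largest exponent k such that 11^k divides n. Factor out: 38599 = 11^3 · 29. (Sign doesn't affect v_p.) So v_11(38599) = 3.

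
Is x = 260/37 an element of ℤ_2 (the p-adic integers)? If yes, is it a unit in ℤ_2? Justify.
x ∈ ℤ_2 but not a unit; v_2(x) = 2 > 0

ℤ_2 = {x ∈ ℚ_2 : v_2(x) ≥ 0} and ℤ_2^× = {x ∈ ℤ_2 : v_2(x) = 0}. Here v_2(260/37) = v_2(num) − v_2(den) = 2; compare against these criteria.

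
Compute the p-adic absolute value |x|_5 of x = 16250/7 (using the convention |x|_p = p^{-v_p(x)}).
|16250/7|_5 = 1/625

Step 1 — compute v_5(x) by factoring powers of 5 out of the numerator and denominator: v_5(16250/7) = 4. Step 2 — apply |x|_p = p^{-v_p(x)} = 5^{-4} = 1/625.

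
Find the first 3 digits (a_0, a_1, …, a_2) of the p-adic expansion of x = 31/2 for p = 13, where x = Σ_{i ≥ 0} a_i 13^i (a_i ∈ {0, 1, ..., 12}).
(a_0, …, a_2) = (9, 7, 6)

v_13(31/2) = 0 (numerator and denominator both coprime to 13), so x ∈ ℤ_13^×. Compute digits iteratively via a_i = x_i mod 13, x_{i+1} = (x_i − a_i)/13, with x_0 = x:
  x_0 = 31/2;  a_0 = 9;  x_1 = (x_0 − 9)/13 = 1/2
  x_1 = 1/2;  a_1 = 7;  x_2 = (x_1 − 7)/13 = -1/2
  x_2 = -1/2;  a_2 = 6;  x_3 = (x_2 − 6)/13 = -1/2
Digits: (9, 7, 6).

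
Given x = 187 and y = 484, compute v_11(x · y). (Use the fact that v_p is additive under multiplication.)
v_11(90508) = 3

v_p(x) = 1 (factor: 187 = 11^1 · 17); v_p(y) = 2 (factor: 484 = 11^2 · 4). Additivity: v_p(xy) = v_p(x) + v_p(y) = 1 + 2 = 3. (Direct check: xy = 90508 = 11^3 · (68).)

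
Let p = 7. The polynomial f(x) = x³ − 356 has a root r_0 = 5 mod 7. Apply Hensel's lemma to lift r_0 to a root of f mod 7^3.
r_2 = 12 (mod 343)

Hensel: r_{i+1} = r_i − f(r_i)/f′(r_i) mod 7^{i+2}, where f′(x) = 3x². Iterate:
  r_0 = 5 (mod 7)
  r_1 = 12 (mod 49)
  r_2 = 12 (mod 343)
Final: r = 12 with f(r) ≡ 0 mod 7^3.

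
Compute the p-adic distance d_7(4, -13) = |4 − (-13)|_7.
d_7(4, -13) = 1

Step 1 — x − y = 4 − (-13) = 17. Step 2 — v_7(17) = 0 (factor: 17 = (7^0 · 17); the sign does not affect v_p). Step 3 — |x − y|_7 = 7^{0} = 1.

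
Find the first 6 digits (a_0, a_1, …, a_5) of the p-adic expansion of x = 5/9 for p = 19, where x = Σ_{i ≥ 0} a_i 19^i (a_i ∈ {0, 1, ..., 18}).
(a_0, …, a_5) = (9, 8, 8, 8, 8, 8)

v_19(5/9) = 0 (numerator and denominator both coprime to 19), so x ∈ ℤ_19^×. Compute digits iteratively via a_i = x_i mod 19, x_{i+1} = (x_i − a_i)/19, with x_0 = x:
  x_0 = 5/9;  a_0 = 9;  x_1 = (x_0 − 9)/19 = -4/9
  x_1 = -4/9;  a_1 = 8;  x_2 = (x_1 − 8)/19 = -4/9
  x_2 = -4/9;  a_2 = 8;  x_3 = (x_2 − 8)/19 = -4/9
  x_3 = -4/9;  a_3 = 8;  x_4 = (x_3 − 8)/19 = -4/9
  x_4 = -4/9;  a_4 = 8;  x_5 = (x_4 − 8)/19 = -4/9
  x_5 = -4/9;  a_5 = 8;  x_6 = (x_5 − 8)/19 = -4/9
Digits: (9, 8, 8, 8, 8, 8).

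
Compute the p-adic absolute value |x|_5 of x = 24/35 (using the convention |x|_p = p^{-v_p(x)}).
|24/35|_5 = 5

Step 1 — compute v_5(x) by factoring powers of 5 out of the numerator and denominator: v_5(24/35) = -1. Step 2 — apply |x|_p = p^{-v_p(x)} = 5^{1} = 5.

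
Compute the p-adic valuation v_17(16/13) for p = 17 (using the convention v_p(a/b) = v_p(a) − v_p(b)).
v_17(16/13) = 0

Factor powers of 17 from the numerator and denominator of the reduced fraction: 16 = 17^0 · 16 and 13 = 17^0 · 13. Apply v_p(a/b) = v_p(a) − v_p(b): v_17(16/13) = 0 − 0 = 0.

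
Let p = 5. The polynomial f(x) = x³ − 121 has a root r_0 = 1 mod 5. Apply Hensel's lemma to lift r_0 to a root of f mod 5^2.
r_1 = 16 (mod 25)

Hensel: r_{i+1} = r_i − f(r_i)/f′(r_i) mod 5^{i+2}, where f′(x) = 3x². Iterate:
  r_0 = 1 (mod 5)
  r_1 = 16 (mod 25)
Final: r = 16 with f(r) ≡ 0 mod 5^2.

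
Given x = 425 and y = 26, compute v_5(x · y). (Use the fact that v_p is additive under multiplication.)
v_5(11050) = 2

v_p(x) = 2 (factor: 425 = 5^2 · 17); v_p(y) = 0 (factor: 26 = 5^0 · 26). Additivity: v_p(xy) = v_p(x) + v_p(y) = 2 + 0 = 2. (Direct check: xy = 11050 = 5^2 · (442).)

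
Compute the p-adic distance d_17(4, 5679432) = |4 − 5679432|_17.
d_17(4, 5679432) = 1/1419857

Step 1 — x − y = 4 − 5679432 = -5679428. Step 2 — v_17(-5679428) = 5 (factor: -5679428 = −(17^5 · 4); the sign does not affect v_p). Step 3 — |x − y|_17 = 17^{-5} = 1/1419857.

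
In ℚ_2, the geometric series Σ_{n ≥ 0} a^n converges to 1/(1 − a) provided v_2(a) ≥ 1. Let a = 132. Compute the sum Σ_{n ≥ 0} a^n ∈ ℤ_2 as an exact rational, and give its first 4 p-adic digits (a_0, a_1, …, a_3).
Σ a^n = 1/(1 − a) = -1/131;  first 4 digits = (1, 0, 1, 0)

v_2(a) = 2 ≥ 1, so the series converges in ℤ_2 to 1/(1 − a) = 1/(1 − 132) = -1/131. Expand this rational in ℤ_2: compute digits iteratively via d_i = x_i mod 2, x_{i+1} = (x_i − d_i)/2. The first 4 digits are (1, 0, 1, 0).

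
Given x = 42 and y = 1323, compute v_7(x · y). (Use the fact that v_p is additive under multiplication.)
v_7(55566) = 3

v_p(x) = 1 (factor: 42 = 7^1 · 6); v_p(y) = 2 (factor: 1323 = 7^2 · 27). Additivity: v_p(xy) = v_p(x) + v_p(y) = 1 + 2 = 3. (Direct check: xy = 55566 = 7^3 · (162).)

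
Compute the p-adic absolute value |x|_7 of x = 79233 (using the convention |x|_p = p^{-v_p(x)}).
|79233|_7 = 1/2401

Step 1 — compute v_7(x) by factoring powers of 7 out of the numerator and denominator: v_7(79233) = 4. Step 2 — apply |x|_p = p^{-v_p(x)} = 7^{-4} = 1/2401.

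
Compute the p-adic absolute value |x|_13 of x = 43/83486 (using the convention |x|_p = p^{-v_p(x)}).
|43/83486|_13 = 2197

Step 1 — compute v_13(x) by factoring powers of 13 out of the numerator and denominator: v_13(43/83486) = -3. Step 2 — apply |x|_p = p^{-v_p(x)} = 13^{3} = 2197.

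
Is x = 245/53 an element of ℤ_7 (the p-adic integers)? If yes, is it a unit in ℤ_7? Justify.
x ∈ ℤ_7 but not a unit; v_7(x) = 2 > 0

ℤ_7 = {x ∈ ℚ_7 : v_7(x) ≥ 0} and ℤ_7^× = {x ∈ ℤ_7 : v_7(x) = 0}. Here v_7(245/53) = v_7(num) − v_7(den) = 2; compare against these criteria.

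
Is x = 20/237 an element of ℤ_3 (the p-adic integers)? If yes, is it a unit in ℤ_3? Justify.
x ∉ ℤ_3 (v_3(x) = -1 < 0)

ℤ_3 = {x ∈ ℚ_3 : v_3(x) ≥ 0} and ℤ_3^× = {x ∈ ℤ_3 : v_3(x) = 0}. Here v_3(20/237) = v_3(num) − v_3(den) = -1; compare against these criteria.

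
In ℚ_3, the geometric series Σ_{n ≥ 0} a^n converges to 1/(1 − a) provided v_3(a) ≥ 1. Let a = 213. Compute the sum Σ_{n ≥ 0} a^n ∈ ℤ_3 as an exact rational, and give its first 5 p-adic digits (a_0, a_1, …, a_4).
Σ a^n = 1/(1 − a) = -1/212;  first 5 digits = (1, 2, 0, 1, 2)

v_3(a) = 1 ≥ 1, so the series converges in ℤ_3 to 1/(1 − a) = 1/(1 − 213) = -1/212. Expand this rational in ℤ_3: compute digits iteratively via d_i = x_i mod 3, x_{i+1} = (x_i − d_i)/3. The first 5 digits are (1, 2, 0, 1, 2).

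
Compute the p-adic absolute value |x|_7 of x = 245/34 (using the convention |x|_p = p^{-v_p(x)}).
|245/34|_7 = 1/49

Step 1 — compute v_7(x) by factoring powers of 7 out of the numerator and denominator: v_7(245/34) = 2. Step 2 — apply |x|_p = p^{-v_p(x)} = 7^{-2} = 1/49.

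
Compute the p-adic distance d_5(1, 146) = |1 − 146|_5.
d_5(1, 146) = 1/5

Step 1 — x − y = 1 − 146 = -145. Step 2 — v_5(-145) = 1 (factor: -145 = −(5^1 · 29); the sign does not affect v_p). Step 3 — |x − y|_5 = 5^{-1} = 1/5.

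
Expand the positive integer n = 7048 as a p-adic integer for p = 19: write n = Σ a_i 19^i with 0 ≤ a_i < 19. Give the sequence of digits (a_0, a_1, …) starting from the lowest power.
(a_0, a_1, …) = (18, 9, 0, 1)

Repeated division by 19 gives the digits low-to-high: 7048 = 18 + 9·19^1 + 1·19^3. Digit sequence: (18, 9, 0, 1).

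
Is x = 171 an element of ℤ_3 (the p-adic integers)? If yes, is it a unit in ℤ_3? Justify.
x ∈ ℤ_3 but not a unit; v_3(x) = 2 > 0

ℤ_3 = {x ∈ ℚ_3 : v_3(x) ≥ 0} and ℤ_3^× = {x ∈ ℤ_3 : v_3(x) = 0}. Here v_3(171) = v_3(num) − v_3(den) = 2; compare against these criteria.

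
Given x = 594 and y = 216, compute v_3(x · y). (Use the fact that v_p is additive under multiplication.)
v_3(128304) = 6

v_p(x) = 3 (factor: 594 = 3^3 · 22); v_p(y) = 3 (factor: 216 = 3^3 · 8). Additivity: v_p(xy) = v_p(x) + v_p(y) = 3 + 3 = 6. (Direct check: xy = 128304 = 3^6 · (176).)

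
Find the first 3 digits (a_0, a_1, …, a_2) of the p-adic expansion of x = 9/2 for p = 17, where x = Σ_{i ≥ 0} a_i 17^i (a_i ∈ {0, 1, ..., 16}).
(a_0, …, a_2) = (13, 8, 8)

v_17(9/2) = 0 (numerator and denominator both coprime to 17), so x ∈ ℤ_17^×. Compute digits iteratively via a_i = x_i mod 17, x_{i+1} = (x_i − a_i)/17, with x_0 = x:
  x_0 = 9/2;  a_0 = 13;  x_1 = (x_0 − 13)/17 = -1/2
  x_1 = -1/2;  a_1 = 8;  x_2 = (x_1 − 8)/17 = -1/2
  x_2 = -1/2;  a_2 = 8;  x_3 = (x_2 − 8)/17 = -1/2
Digits: (13, 8, 8).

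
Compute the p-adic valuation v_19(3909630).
v_19(3909630) = 4

v_19(n) is the largest exponent k such that 19^k divides n. Factor out: 3909630 = 19^4 · 30. (Sign doesn't affect v_p.) So v_19(3909630) = 4.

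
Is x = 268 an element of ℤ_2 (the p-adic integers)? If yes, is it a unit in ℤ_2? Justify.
x ∈ ℤ_2 but not a unit; v_2(x) = 2 > 0

ℤ_2 = {x ∈ ℚ_2 : v_2(x) ≥ 0} and ℤ_2^× = {x ∈ ℤ_2 : v_2(x) = 0}. Here v_2(268) = v_2(num) − v_2(den) = 2; compare against these criteria.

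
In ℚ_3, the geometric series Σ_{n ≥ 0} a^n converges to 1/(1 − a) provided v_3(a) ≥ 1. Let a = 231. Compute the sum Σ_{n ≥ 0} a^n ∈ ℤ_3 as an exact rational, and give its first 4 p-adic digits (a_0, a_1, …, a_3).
Σ a^n = 1/(1 − a) = -1/230;  first 4 digits = (1, 2, 2, 0)

v_3(a) = 1 ≥ 1, so the series converges in ℤ_3 to 1/(1 − a) = 1/(1 − 231) = -1/230. Expand this rational in ℤ_3: compute digits iteratively via d_i = x_i mod 3, x_{i+1} = (x_i − d_i)/3. The first 4 digits are (1, 2, 2, 0).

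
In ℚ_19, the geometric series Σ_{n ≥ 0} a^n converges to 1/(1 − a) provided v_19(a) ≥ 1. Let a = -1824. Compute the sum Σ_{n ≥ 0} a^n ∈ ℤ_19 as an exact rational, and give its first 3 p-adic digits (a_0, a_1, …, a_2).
Σ a^n = 1/(1 − a) = 1/1825;  first 3 digits = (1, 18, 14)

v_19(a) = 1 ≥ 1, so the series converges in ℤ_19 to 1/(1 − a) = 1/(1 − (-1824)) = 1/1825. Expand this rational in ℤ_19: compute digits iteratively via d_i = x_i mod 19, x_{i+1} = (x_i − d_i)/19. The first 3 digits are (1, 18, 14).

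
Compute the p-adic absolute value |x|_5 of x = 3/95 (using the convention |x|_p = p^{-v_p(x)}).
|3/95|_5 = 5

Step 1 — compute v_5(x) by factoring powers of 5 out of the numerator and denominator: v_5(3/95) = -1. Step 2 — apply |x|_p = p^{-v_p(x)} = 5^{1} = 5.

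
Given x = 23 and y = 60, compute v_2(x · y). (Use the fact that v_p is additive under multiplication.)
v_2(1380) = 2

v_p(x) = 0 (factor: 23 = 2^0 · 23); v_p(y) = 2 (factor: 60 = 2^2 · 15). Additivity: v_p(xy) = v_p(x) + v_p(y) = 0 + 2 = 2. (Direct check: xy = 1380 = 2^2 · (345).)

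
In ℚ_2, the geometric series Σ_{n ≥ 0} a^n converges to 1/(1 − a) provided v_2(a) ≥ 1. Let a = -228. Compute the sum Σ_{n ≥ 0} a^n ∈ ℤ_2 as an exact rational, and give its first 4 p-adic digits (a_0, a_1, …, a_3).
Σ a^n = 1/(1 − a) = 1/229;  first 4 digits = (1, 0, 1, 1)

v_2(a) = 2 ≥ 1, so the series converges in ℤ_2 to 1/(1 − a) = 1/(1 − (-228)) = 1/229. Expand this rational in ℤ_2: compute digits iteratively via d_i = x_i mod 2, x_{i+1} = (x_i − d_i)/2. The first 4 digits are (1, 0, 1, 1).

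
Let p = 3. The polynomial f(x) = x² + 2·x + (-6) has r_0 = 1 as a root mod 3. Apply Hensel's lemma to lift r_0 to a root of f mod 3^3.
r_2 = 13 (mod 27)

Hensel: r_{i+1} = r_i − f(r_i)·(f′(r_i))^{-1} mod 3^{i+2}, f′(x) = 2x + 2. Iterate:
  r_0 = 1 (mod 3)
  r_1 = 4 (mod 9)
  r_2 = 13 (mod 27)
Final: r = 13 satisfies f(r) ≡ 0 mod 3^3.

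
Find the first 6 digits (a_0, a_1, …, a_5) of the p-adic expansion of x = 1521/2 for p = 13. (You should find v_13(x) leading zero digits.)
(a_0, …, a_5) = (0, 0, 11, 6, 6, 6)

v_13(1521/2) = 2, so a_0 = ... = a_1 = 0. Factor out: x = 13^2 · u with u = 9/2 a unit in ℤ_13. Expand u iteratively via a_{v+i} = u_i mod 13, u_{i+1} = (u_i − a_{v+i})/13:
  u_0 = 9/2;  a_2 = 11;  u_1 = (u_0 − 11)/13 = -1/2
  u_1 = -1/2;  a_3 = 6;  u_2 = (u_1 − 6)/13 = -1/2
  u_2 = -1/2;  a_4 = 6;  u_3 = (u_2 − 6)/13 = -1/2
  u_3 = -1/2;  a_5 = 6;  u_4 = (u_3 − 6)/13 = -1/2
Digits: (0, 0, 11, 6, 6, 6).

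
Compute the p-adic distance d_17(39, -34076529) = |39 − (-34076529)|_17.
d_17(39, -34076529) = 1/1419857

Step 1 — x − y = 39 − (-34076529) = 34076568. Step 2 — v_17(34076568) = 5 (factor: 34076568 = (17^5 · 24); the sign does not affect v_p). Step 3 — |x − y|_17 = 17^{-5} = 1/1419857.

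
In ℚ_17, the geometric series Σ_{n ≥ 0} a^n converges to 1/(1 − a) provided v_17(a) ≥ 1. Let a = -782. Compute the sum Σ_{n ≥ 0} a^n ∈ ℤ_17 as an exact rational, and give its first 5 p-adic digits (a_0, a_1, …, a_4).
Σ a^n = 1/(1 − a) = 1/783;  first 5 digits = (1, 5, 5, 11, 6)

v_17(a) = 1 ≥ 1, so the series converges in ℤ_17 to 1/(1 − a) = 1/(1 − (-782)) = 1/783. Expand this rational in ℤ_17: compute digits iteratively via d_i = x_i mod 17, x_{i+1} = (x_i − d_i)/17. The first 5 digits are (1, 5, 5, 11, 6).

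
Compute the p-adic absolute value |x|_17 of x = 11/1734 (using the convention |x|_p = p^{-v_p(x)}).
|11/1734|_17 = 289

Step 1 — compute v_17(x) by factoring powers of 17 out of the numerator and denominator: v_17(11/1734) = -2. Step 2 — apply |x|_p = p^{-v_p(x)} = 17^{2} = 289.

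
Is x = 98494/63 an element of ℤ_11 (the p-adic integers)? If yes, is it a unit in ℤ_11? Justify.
x ∈ ℤ_11 but not a unit; v_11(x) = 3 > 0

ℤ_11 = {x ∈ ℚ_11 : v_11(x) ≥ 0} and ℤ_11^× = {x ∈ ℤ_11 : v_11(x) = 0}. Here v_11(98494/63) = v_11(num) − v_11(den) = 3; compare against these criteria.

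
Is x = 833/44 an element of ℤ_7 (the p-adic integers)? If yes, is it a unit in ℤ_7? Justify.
x ∈ ℤ_7 but not a unit; v_7(x) = 2 > 0

ℤ_7 = {x ∈ ℚ_7 : v_7(x) ≥ 0} and ℤ_7^× = {x ∈ ℤ_7 : v_7(x) = 0}. Here v_7(833/44) = v_7(num) − v_7(den) = 2; compare against these criteria.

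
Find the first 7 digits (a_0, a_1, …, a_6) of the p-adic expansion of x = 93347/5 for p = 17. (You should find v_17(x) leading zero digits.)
(a_0, …, a_6) = (0, 0, 0, 14, 13, 6, 3)

v_17(93347/5) = 3, so a_0 = ... = a_2 = 0. Factor out: x = 17^3 · u with u = 19/5 a unit in ℤ_17. Expand u iteratively via a_{v+i} = u_i mod 17, u_{i+1} = (u_i − a_{v+i})/17:
  u_0 = 19/5;  a_3 = 14;  u_1 = (u_0 − 14)/17 = -3/5
  u_1 = -3/5;  a_4 = 13;  u_2 = (u_1 − 13)/17 = -4/5
  u_2 = -4/5;  a_5 = 6;  u_3 = (u_2 − 6)/17 = -2/5
  u_3 = -2/5;  a_6 = 3;  u_4 = (u_3 − 3)/17 = -1/5
Digits: (0, 0, 0, 14, 13, 6, 3).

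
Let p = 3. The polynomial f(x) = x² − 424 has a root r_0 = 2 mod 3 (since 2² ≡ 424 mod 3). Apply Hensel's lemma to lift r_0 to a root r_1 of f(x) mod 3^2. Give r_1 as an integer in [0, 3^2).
r_1 = 8 (mod 9)

Hensel's recurrence: r_{i+1} = r_i − f(r_i)·(f′(r_i))^{-1} mod 3^{i+2}, with f′(x) = 2x. Iterate:
  r_0 = 2 (mod 3)
  r_1 = 8 (mod 9)
Final: r_1 = 8, and one checks f(r_1) ≡ 0 mod 3^2.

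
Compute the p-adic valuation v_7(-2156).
v_7(-2156) = 2

v_7(n) is the largest exponent k such that 7^k divides n. Factor out: -2156 = -7^2 · 44. (Sign doesn't affect v_p.) So v_7(-2156) = 2.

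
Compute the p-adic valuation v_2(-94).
v_2(-94) = 1

v_2(n) is the largest exponent k such that 2^k divides n. Factor out: -94 = -2^1 · 47. (Sign doesn't affect v_p.) So v_2(-94) = 1.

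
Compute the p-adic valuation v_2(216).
v_2(216) = 3

v_2(n) is the largest exponent k such that 2^k divides n. Factor out: 216 = 2^3 · 27. (Sign doesn't affect v_p.) So v_2(216) = 3.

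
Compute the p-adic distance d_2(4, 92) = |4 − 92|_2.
d_2(4, 92) = 1/8

Step 1 — x − y = 4 − 92 = -88. Step 2 — v_2(-88) = 3 (factor: -88 = −(2^3 · 11); the sign does not affect v_p). Step 3 — |x − y|_2 = 2^{-3} = 1/8.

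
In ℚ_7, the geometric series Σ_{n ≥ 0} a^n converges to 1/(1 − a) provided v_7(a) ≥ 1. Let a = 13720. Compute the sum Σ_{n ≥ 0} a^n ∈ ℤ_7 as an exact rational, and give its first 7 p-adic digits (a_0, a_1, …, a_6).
Σ a^n = 1/(1 − a) = -1/13719;  first 7 digits = (1, 0, 0, 5, 5, 0, 4)

v_7(a) = 3 ≥ 1, so the series converges in ℤ_7 to 1/(1 − a) = 1/(1 − 13720) = -1/13719. Expand this rational in ℤ_7: compute digits iteratively via d_i = x_i mod 7, x_{i+1} = (x_i − d_i)/7. The first 7 digits are (1, 0, 0, 5, 5, 0, 4).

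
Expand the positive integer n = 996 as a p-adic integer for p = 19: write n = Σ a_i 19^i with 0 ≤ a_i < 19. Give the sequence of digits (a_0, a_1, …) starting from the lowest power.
(a_0, a_1, …) = (8, 14, 2)

Repeated division by 19 gives the digits low-to-high: 996 = 8 + 14·19^1 + 2·19^2. Digit sequence: (8, 14, 2).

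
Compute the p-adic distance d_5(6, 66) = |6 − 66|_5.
d_5(6, 66) = 1/5

Step 1 — x − y = 6 − 66 = -60. Step 2 — v_5(-60) = 1 (factor: -60 = −(5^1 · 12); the sign does not affect v_p). Step 3 — |x − y|_5 = 5^{-1} = 1/5.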